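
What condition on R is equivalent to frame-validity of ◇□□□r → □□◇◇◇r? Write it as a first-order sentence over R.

∀x ∀y ∀z ((xRy ∧ xR²z) → ∃w (yR³w ∧ zR³w))

This is a Sahlqvist (Geach-type) schema ◇^1□^3r → □^2◇^3r.
Minimal-valuation argument: fix x; take any y with xR^1y and any z with xR^2z. Set V(r) to the set of worlds R-reachable from y in exactly 3 steps. Then □^3r holds at y, so the antecedent holds at x; validity forces ◇^3r at z, giving a w with zR^3w and yR^3w.
First-order correspondent: ∀x ∀y ∀z ((xRy ∧ xR²z) → ∃w (yR³w ∧ zR³w)).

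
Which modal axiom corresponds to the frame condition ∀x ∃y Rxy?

This is seriality; the standard corresponding axiom is D: □p → ◇p.
Suppose □p→◇p is valid. At any x set V(p)=W. Then □p at x, so ◇p at x, so x has a successor.

□p → ◇p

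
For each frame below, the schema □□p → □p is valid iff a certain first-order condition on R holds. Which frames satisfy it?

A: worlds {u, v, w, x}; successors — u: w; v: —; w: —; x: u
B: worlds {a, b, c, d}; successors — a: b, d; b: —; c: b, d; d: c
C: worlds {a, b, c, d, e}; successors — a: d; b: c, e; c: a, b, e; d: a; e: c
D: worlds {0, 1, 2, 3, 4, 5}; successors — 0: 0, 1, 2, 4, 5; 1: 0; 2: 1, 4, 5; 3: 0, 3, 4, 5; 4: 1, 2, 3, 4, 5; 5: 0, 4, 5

This is the axiom for density; its first-order frame correspondent is ∀x ∀y (Rxy → ∃z (Rxz ∧ Rzy)).
A: fails — Rxu but no z with Rxz and Rzu.
B: fails — Rcd but no z with Rcz and Rzd.
C: fails — Rec but no z with Rez and Rzc.
D: ✓.

D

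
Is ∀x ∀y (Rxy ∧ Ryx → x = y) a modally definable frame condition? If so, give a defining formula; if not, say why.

No — not modally definable

If a class were modally definable it would be closed under surjective bounded morphisms (Goldblatt–Thomason).
The 4-cycle (worlds 0,1,2,3 with 0→1→2→3→0) is antisymmetric. Sending even-indexed worlds to • and odd-indexed worlds to ∘ is a surjective bounded morphism onto the two-world frame with •↔∘, which is not antisymmetric.
Hence antisymmetry is not modally definable.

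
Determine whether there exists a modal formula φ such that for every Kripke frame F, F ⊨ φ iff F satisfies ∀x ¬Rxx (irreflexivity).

Modal frame validity is preserved under surjective bounded morphisms.
The 2-cycle (worlds 0,1 with 0→1→0) is irreflexive, and the map sending every world to a single reflexive point • is a surjective bounded morphism (forth: every edge maps to (•,•); back: every world has a successor). So any modal formula valid on the 2-cycle is also valid on the reflexive point, which is not irreflexive.
So the class is not modally definable.

Not definable by any modal formula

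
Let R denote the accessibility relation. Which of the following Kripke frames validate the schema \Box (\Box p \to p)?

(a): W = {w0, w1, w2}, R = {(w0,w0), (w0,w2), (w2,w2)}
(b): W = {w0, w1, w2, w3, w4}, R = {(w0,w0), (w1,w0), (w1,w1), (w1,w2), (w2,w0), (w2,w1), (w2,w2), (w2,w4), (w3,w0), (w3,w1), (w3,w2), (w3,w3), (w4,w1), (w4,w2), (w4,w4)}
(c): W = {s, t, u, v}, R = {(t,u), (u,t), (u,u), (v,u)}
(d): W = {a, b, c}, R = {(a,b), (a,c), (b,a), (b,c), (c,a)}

(a), (b)

Frame correspondent (Sahlqvist): \forall x \forall y (Rxy \to Ryy) — i.e. shift-reflexivity.
(a): ✓.
(b): ✓.
(c): fails — Rut but not Rtt.
(d): fails — Rbc but not Rcc.
Valid on: (a), (b).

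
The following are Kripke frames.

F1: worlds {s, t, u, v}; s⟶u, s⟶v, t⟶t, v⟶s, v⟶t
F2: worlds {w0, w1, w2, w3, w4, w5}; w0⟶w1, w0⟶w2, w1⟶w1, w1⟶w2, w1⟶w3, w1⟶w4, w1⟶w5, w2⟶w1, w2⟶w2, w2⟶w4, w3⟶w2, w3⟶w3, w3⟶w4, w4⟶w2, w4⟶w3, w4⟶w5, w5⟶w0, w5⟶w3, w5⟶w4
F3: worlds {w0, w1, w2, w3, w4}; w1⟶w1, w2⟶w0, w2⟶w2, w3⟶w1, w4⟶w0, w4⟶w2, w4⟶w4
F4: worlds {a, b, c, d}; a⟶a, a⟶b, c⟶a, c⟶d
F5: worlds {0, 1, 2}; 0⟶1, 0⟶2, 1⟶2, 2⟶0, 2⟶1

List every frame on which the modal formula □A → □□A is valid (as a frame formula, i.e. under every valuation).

This is the axiom for transitivity; its first-order frame correspondent is ∀x ∀y ∀z (Rxy ∧ Ryz → Rxz).
F1: fails — Rvs and Rsv but not Rvv.
F2: fails — Rw0w1 and Rw1w3 but not Rw0w3.
F3: holds.
F4: fails — Rca and Rab but not Rcb.
F5: fails — R02 and R20 but not R00.

F3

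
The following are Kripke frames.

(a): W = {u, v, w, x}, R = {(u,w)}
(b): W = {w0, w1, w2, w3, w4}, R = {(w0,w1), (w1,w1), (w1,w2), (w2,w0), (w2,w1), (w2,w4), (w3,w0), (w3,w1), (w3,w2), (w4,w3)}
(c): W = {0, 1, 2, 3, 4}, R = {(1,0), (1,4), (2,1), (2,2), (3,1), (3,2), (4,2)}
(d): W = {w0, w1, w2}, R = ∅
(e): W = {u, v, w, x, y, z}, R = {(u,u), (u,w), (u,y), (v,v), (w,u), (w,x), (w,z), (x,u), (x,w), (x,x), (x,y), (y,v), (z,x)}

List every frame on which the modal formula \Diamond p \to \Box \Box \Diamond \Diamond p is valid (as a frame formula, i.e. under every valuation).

(a), (d)

This is the axiom for a generalized confluence (Geach) condition; its first-order frame correspondent is \forall x \forall y \forall z ((xRy \wedge x R^2 z) \to \exists w (y = w \wedge z R^2 w)).
(a): holds.
(b): fails — w2Rw0, w2R²w2 but no w with w0=w and w2R²w.
(c): fails — 2R1, 2R²0 but no w with 1=w and 0R²w.
(d): holds.
(e): fails — uRu, uR²v but no t with u=t and vR²t.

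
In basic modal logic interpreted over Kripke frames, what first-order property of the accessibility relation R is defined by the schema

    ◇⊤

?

seriality

◇⊤ holds at w iff w has a successor, so frame-validity of ◇⊤ is exactly seriality. Equivalently via □p → ◇p:
Suppose □p→◇p is valid. At any x set V(p)=W. Then □p at x, so ◇p at x, so x has a successor.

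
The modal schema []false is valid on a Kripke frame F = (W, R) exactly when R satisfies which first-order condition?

emptiness of R

□⊥ is valid iff no world has any successor (otherwise □⊥ fails at any world with one).
Conversely, on a frame with emptiness of R the schema holds at every world under every valuation.
So the correspondent is emptiness of R.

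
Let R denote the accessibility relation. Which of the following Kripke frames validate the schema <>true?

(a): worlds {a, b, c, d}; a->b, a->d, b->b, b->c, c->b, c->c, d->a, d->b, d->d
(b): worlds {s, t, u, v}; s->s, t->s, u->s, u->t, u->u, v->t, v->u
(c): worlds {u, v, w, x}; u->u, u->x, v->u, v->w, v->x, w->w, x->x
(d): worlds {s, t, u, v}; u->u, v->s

(a), (b), (c)

This is the axiom for seriality; its first-order frame correspondent is forall x exists y Rxy.
(a): holds.
(b): holds.
(c): holds.
(d): fails — world s has no successor.
Valid on: (a), (b), (c).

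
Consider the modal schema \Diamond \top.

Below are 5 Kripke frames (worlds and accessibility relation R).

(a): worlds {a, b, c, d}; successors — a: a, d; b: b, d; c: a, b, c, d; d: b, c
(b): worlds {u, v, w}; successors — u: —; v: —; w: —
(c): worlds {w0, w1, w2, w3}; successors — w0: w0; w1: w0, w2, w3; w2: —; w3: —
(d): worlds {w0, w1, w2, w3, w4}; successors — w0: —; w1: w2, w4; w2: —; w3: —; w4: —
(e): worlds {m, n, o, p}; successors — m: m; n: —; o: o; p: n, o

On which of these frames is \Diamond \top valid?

The schema corresponds to seriality: \forall x \exists y Rxy.
(a): condition met.
(b): fails — world u has no successor.
(c): fails — world w2 has no successor.
(d): fails — world w0 has no successor.
(e): fails — world n has no successor.
Valid on: (a).

(a)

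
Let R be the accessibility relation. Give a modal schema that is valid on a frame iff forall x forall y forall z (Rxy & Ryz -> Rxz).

A defining formula is □s → □□s (the 4 axiom).
Suppose □s→□□s is valid. Take Rxy, Ryz and set V(s)={w : Rxw}. Then □s at x, so □□s at x, so □s at y, so s at z, i.e. Rxz.

□s → □□s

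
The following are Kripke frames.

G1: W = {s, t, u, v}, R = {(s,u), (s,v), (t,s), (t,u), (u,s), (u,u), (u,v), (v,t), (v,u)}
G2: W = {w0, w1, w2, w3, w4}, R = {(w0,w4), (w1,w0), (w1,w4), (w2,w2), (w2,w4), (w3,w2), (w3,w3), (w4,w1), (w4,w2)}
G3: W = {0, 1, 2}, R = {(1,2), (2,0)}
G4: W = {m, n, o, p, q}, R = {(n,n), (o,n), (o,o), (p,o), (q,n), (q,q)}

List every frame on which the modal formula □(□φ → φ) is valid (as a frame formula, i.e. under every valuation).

G4

This is the axiom for shift-reflexivity; its first-order frame correspondent is ∀x ∀y (Rxy → Ryy).
G1: fails — Ruv but not Rvv.
G2: fails — Rw1w0 but not Rw0w0.
G3: fails — R12 but not R22.
G4: satisfies the condition.
Valid on: G4.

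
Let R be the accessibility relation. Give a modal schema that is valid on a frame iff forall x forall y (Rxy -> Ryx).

The condition is symmetry. The B schema p → □◇p defines it.
Suppose p→□◇p is valid. Take Rxy and set V(p)={x}. Then p at x, so □◇p at x, so ◇p at y, so some z with Ryz has p; z=x, i.e. Ryx.

p → □◇p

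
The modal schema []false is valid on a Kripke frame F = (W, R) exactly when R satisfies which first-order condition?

This schema is the Ver axiom.
It corresponds to emptiness of R: forall x forall y ~Rxy.

Emptiness of R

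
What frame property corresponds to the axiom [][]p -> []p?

density

Suppose □□p→□p is valid. Take Rxy and set V(p)={w : xR²w}. Then □□p at x, so □p at x, so p at y, i.e. ∃z(Rxz∧Rzy).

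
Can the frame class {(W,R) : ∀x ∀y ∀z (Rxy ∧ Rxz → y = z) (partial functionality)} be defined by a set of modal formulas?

Yes — defined by ◇r → □r

Yes: it is partial functionality, defined by the CD schema ◇r → □r.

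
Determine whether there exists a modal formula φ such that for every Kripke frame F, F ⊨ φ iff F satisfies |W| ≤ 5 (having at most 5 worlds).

Modal frame validity is preserved under disjoint unions.
Any modal formula valid on each of 6 disjoint one-world frames is valid on their disjoint union (validity is preserved under disjoint unions). Each one-world frame has |W|=1≤5, but the union has |W|=6.
So the class is not modally definable.

No — not modally definable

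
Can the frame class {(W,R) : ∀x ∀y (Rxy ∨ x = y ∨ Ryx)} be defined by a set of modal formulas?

Any modally definable frame class is closed under disjoint unions.
Take 3 disjoint single-world reflexive frames: each is trivially connected, but their disjoint union has 3 worlds with no edge between distinct components, so it is not connected.
Hence connectedness of R is not modally definable.

No — not modally definable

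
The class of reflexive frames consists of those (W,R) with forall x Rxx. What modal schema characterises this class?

□q → q

This is reflexivity; the standard corresponding axiom is T: □q → q.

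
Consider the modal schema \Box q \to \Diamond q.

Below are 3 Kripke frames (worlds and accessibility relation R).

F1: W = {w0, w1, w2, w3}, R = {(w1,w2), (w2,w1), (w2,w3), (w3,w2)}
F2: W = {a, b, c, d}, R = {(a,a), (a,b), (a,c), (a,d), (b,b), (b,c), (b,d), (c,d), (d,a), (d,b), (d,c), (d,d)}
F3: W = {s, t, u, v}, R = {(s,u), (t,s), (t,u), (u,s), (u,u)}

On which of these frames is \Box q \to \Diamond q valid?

F2

Frame correspondent (Sahlqvist): \forall x \exists y Rxy — i.e. seriality.
F1: fails — world w0 has no successor.
F2: condition met.
F3: fails — world v has no successor.
Valid on: F2.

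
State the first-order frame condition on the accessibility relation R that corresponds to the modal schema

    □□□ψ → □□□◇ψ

This is a Sahlqvist (Geach-type) schema ◇^0□^3ψ → □^3◇^1ψ.
First-order correspondent: ∀x ∀z (xR³z → ∃w (xR³w ∧ zRw)).

∀x ∀z (xR³z → ∃w (xR³w ∧ zRw))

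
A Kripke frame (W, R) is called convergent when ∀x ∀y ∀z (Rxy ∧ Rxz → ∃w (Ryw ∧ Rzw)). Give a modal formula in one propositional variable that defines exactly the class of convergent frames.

◇□p → □◇p

A defining formula is ◇□p → □◇p (the .2 axiom).
Suppose ◇□p→□◇p is valid. Take Rxy, Rxz and set V(p)={w : Ryw}. Then □p at y so ◇□p at x, so □◇p at x, so ◇p at z, giving w with Rzw and Ryw.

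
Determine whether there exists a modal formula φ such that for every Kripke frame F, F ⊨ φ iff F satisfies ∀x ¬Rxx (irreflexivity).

If a class were modally definable it would be closed under surjective bounded morphisms (Goldblatt–Thomason).
The 4-cycle (worlds w0,w1,w2,w3 with w0→w1→w2→w3→w0) is irreflexive, and the map sending every world to a single reflexive point • is a surjective bounded morphism (forth: every edge maps to (•,•); back: every world has a successor). So any modal formula valid on the 4-cycle is also valid on the reflexive point, which is not irreflexive.
So no modal formula (or set of formulas) defines exactly the irreflexive frames.

No — not modally definable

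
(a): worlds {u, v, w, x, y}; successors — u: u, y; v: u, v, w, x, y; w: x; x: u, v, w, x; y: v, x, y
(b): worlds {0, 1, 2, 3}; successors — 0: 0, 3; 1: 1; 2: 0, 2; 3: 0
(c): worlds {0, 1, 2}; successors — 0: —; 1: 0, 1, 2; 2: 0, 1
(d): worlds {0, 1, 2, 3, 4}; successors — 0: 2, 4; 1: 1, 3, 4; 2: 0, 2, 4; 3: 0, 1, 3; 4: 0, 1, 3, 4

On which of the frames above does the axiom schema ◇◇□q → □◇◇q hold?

(a), (b), (d)

The schema corresponds to a generalized confluence (Geach) condition: ∀x ∀y ∀z ((xR²y ∧ xRz) → ∃w (yRw ∧ zR²w)).
(a): holds.
(b): holds.
(c): fails — 1R²0, 1R0 but no w with 0Rw and 0R²w.
(d): holds.
Valid on: (a), (b), (d).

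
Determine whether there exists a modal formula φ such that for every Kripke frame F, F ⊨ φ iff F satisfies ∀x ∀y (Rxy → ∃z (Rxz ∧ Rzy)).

Definable; □□r → □r defines it

The condition is density. A defining modal formula is □□r → □r.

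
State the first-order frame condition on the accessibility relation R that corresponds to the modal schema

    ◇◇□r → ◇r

∀x ∀y (xR²y → ∃w (yRw ∧ xRw))

This is a Sahlqvist (Geach-type) schema ◇^2□^1r → □^0◇^1r.
First-order correspondent: ∀x ∀y (xR²y → ∃w (yRw ∧ xRw)).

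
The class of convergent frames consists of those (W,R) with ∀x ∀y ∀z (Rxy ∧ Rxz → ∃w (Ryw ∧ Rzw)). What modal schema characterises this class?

The condition is convergence. The .2 schema ◇□ψ → □◇ψ defines it.
Suppose ◇□ψ→□◇ψ is valid. Take Rxy, Rxz and set V(ψ)={w : Ryw}. Then □ψ at y so ◇□ψ at x, so □◇ψ at x, so ◇ψ at z, giving w with Rzw and Ryw.

◇□ψ → □◇ψ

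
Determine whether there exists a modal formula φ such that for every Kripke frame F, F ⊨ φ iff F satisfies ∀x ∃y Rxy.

Yes — defined by □p → ◇p

Yes: it is seriality, defined by the D schema □p → ◇p.
Suppose □p→◇p is valid. At any x set V(p)=W. Then □p at x, so ◇p at x, so x has a successor.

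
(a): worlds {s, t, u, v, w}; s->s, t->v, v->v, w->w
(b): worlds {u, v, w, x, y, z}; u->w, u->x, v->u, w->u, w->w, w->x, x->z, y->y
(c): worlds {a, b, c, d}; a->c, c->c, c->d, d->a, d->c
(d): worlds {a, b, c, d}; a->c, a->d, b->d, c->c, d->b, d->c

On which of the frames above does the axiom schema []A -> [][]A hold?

Frame correspondent (Sahlqvist): forall x forall y forall z (Rxy & Ryz -> Rxz) — i.e. transitivity.
(a): holds.
(b): fails — Ruw and Rwu but not Ruu.
(c): fails — Rcd and Rda but not Rca.
(d): fails — Rdb and Rbd but not Rdd.
Valid on: (a).

(a)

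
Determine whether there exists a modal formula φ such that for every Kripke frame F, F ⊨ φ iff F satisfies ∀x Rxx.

Yes: it is reflexivity, defined by the T schema □q → q.

Yes — defined by □q → q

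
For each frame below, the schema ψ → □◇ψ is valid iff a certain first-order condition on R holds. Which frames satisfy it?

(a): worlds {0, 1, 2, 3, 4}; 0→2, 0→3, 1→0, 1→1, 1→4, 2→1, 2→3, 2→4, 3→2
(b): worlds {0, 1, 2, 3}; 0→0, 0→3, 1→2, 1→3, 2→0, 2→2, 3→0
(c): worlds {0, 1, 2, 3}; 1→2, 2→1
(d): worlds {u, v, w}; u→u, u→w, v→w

Frame correspondent (Sahlqvist): ∀x ∀y (Rxy → Ryx) — i.e. symmetry.
(a): fails — R10 but not R01.
(b): fails — R12 but not R21.
(c): satisfies the condition.
(d): fails — Rvw but not Rwv.
Valid on: (c).

(c)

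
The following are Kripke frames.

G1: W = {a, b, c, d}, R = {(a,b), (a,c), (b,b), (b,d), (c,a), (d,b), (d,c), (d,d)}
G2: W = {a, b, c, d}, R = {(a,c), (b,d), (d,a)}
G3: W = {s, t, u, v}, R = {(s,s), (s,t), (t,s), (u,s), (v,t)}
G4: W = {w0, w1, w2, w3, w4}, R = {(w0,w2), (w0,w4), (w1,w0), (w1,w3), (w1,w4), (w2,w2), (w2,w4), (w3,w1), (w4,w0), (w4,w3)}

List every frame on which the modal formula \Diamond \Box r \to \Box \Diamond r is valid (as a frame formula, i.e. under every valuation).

Frame correspondent (Sahlqvist): \forall x \forall y \forall z (Rxy \wedge Rxz \to \exists w (Ryw \wedge Rzw)) — i.e. convergence.
G1: fails — Rab and Rac but b and c have no common successor.
G2: fails — Rac and Rac but c and c have no common successor.
G3: ✓.
G4: fails — Rw0w4 and Rw0w2 but w4 and w2 have no common successor.
Valid on: G3.

G3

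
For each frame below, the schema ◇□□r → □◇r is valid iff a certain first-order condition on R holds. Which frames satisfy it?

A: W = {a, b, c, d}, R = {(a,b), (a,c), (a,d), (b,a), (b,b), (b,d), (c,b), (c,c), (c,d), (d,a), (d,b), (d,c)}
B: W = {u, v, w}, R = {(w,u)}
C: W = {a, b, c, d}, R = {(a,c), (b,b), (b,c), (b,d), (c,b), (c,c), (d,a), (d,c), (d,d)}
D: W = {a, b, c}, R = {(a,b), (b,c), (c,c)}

Frame correspondent (Sahlqvist): ∀x ∀y ∀z ((xRy ∧ xRz) → ∃w (yR²w ∧ zRw)) — i.e. a generalized confluence (Geach) condition.
A: satisfies the condition.
B: fails — wRu, wRu but no t with uR²t and uRt.
C: satisfies the condition.
D: satisfies the condition.
Valid on: A, C, D.

A, C, D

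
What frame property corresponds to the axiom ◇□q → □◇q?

convergence: ∀x ∀y ∀z (Rxy ∧ Rxz → ∃w (Ryw ∧ Rzw))

Suppose ◇□q→□◇q is valid. Take Rxy, Rxz and set V(q)={w : Ryw}. Then □q at y so ◇□q at x, so □◇q at x, so ◇q at z, giving w with Rzw and Ryw.
The converse is a direct semantic check.
Frame condition: ∀x ∀y ∀z (Rxy ∧ Rxz → ∃w (Ryw ∧ Rzw)).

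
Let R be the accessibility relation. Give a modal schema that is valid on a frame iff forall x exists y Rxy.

This is seriality; the standard corresponding axiom is D: □q → ◇q.

□q → ◇q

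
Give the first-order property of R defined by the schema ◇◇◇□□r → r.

∀x ∀y (xR³y → ∃w (yR²w ∧ x = w))

This is a Sahlqvist (Geach-type) schema ◇^3□^2r → □^0◇^0r.
Minimal-valuation argument: fix x; take any y with xR^3y and any z with xR^0z. Set V(r) to the set of worlds R-reachable from y in exactly 2 steps. Then □^2r holds at y, so the antecedent holds at x; validity forces ◇^0r at z, giving a w with zR^0w and yR^2w.
First-order correspondent: ∀x ∀y (xR³y → ∃w (yR²w ∧ x = w)).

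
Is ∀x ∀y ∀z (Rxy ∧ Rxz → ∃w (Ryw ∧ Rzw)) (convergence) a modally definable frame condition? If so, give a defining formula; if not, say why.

Definable; ◇□p → □◇p defines it

Yes: it is convergence, defined by the .2 schema ◇□p → □◇p.
Suppose ◇□p→□◇p is valid. Take Rxy, Rxz and set V(p)={w : Ryw}. Then □p at y so ◇□p at x, so □◇p at x, so ◇p at z, giving w with Rzw and Ryw.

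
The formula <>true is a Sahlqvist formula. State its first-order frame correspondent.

◇⊤ holds at w iff w has a successor, so frame-validity of ◇⊤ is exactly seriality. Equivalently via □ψ → ◇ψ:
Suppose □ψ→◇ψ is valid. At any x set V(ψ)=W. Then □ψ at x, so ◇ψ at x, so x has a successor.

seriality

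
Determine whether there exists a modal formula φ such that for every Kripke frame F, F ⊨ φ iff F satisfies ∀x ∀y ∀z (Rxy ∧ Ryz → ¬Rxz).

Not modally definable

Any modally definable frame class is closed under surjective bounded morphisms.
The 3-cycle (worlds 0,1,2 with 0→1→2→0) is intransitive. Mapping every world to a single reflexive point • is a surjective bounded morphism; the reflexive point is not intransitive (R••∧R•• but R••).
Hence intransitivity is not modally definable.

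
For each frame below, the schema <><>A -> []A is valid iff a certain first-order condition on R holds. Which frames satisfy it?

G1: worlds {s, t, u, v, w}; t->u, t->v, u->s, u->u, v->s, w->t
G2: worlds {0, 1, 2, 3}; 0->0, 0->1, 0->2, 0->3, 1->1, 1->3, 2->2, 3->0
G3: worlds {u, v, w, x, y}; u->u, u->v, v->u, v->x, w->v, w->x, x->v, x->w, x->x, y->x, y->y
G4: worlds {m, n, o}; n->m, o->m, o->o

This is the axiom for a generalized confluence (Geach) condition; its first-order frame correspondent is forall x forall y forall z ((x R^2 y & xRz) -> exists w (y = w & z = w)).
G1: fails — tR²s, tRu but s ≠ u.
G2: fails — 0R²0, 0R1 but 0 ≠ 1.
G3: fails — uR²u, uRv but u ≠ v.
G4: fails — oR²m, oRo but m ≠ o.

none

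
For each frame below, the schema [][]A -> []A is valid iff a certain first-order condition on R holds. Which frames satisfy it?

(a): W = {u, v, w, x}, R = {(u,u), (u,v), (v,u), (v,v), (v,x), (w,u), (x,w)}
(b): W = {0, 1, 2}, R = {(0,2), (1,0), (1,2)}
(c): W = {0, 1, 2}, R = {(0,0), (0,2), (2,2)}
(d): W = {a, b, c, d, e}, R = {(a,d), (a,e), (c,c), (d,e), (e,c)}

The schema corresponds to density: forall x forall y (Rxy -> exists z (Rxz & Rzy)).
(a): fails — Rxw but no z with Rxz and Rzw.
(b): fails — R10 but no z with R1z and Rz0.
(c): holds.
(d): fails — Rde but no z with Rdz and Rze.
Valid on: (c).

(c)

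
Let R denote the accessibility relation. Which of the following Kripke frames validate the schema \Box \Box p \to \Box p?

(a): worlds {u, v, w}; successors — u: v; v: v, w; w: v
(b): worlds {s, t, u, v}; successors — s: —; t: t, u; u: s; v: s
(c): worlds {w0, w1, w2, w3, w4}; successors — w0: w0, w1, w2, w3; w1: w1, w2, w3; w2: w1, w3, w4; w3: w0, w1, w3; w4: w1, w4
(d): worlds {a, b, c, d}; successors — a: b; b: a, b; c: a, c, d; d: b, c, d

(a), (c), (d)

Frame correspondent (Sahlqvist): \forall x \forall y (Rxy \to \exists z (Rxz \wedge Rzy)) — i.e. density.
(a): satisfies the condition.
(b): fails — Rvs but no z with Rvz and Rzs.
(c): satisfies the condition.
(d): satisfies the condition.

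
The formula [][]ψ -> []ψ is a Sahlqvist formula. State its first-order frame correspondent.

Suppose □□ψ→□ψ is valid. Take Rxy and set V(ψ)={w : xR²w}. Then □□ψ at x, so □ψ at x, so ψ at y, i.e. ∃z(Rxz∧Rzy).

density: forall x forall y (Rxy -> exists z (Rxz & Rzy))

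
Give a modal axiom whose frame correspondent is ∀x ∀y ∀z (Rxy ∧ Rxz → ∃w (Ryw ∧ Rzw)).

◇□r → □◇r

This is convergence; the standard corresponding axiom is .2: ◇□r → □◇r.
Suppose ◇□r→□◇r is valid. Take Rxy, Rxz and set V(r)={w : Ryw}. Then □r at y so ◇□r at x, so □◇r at x, so ◇r at z, giving w with Rzw and Ryw.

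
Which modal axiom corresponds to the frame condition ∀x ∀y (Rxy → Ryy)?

This is shift-reflexivity; the standard corresponding axiom is T□: □(□q → q).
Suppose □(□q→q) is valid. Take Rxy and set V(q)={w : Ryw}. Then at y, □q holds; since □(□q→q) at x, □q→q at y, so q at y, i.e. Ryy.

□(□q → q)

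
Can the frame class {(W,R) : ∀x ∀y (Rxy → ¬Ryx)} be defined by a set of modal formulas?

If a class were modally definable it would be closed under surjective bounded morphisms (Goldblatt–Thomason).
The 5-cycle (worlds s,t,u,v,w with s→t→u→v→w→s) is asymmetric. Mapping every world to a single reflexive point • is a surjective bounded morphism, and the reflexive point is not asymmetric (R•• but asymmetry requires ¬R••).
So the class is not modally definable.

Not definable by any modal formula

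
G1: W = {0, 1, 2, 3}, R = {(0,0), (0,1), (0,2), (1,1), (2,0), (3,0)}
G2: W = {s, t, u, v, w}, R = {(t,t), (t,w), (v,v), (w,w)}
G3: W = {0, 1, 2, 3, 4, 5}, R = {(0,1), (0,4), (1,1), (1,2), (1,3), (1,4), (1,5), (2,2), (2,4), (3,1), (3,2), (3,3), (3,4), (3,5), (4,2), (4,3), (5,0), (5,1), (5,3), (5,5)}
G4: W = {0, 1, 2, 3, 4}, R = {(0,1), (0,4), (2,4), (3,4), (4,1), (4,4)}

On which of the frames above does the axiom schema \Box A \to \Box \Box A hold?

Frame correspondent (Sahlqvist): \forall x \forall y \forall z (Rxy \wedge Ryz \to Rxz) — i.e. transitivity.
G1: fails — R20 and R02 but not R22.
G2: satisfies the condition.
G3: fails — R53 and R34 but not R54.
G4: fails — R34 and R41 but not R31.
Valid on: G2.

G2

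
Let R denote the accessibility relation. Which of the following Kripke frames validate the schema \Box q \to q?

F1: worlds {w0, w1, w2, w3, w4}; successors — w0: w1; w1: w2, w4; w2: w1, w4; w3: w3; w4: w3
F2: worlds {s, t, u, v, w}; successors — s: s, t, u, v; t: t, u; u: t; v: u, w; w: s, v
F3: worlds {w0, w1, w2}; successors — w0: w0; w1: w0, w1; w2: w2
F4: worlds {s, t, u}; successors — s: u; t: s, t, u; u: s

F3

This is the axiom for reflexivity; its first-order frame correspondent is \forall x Rxx.
F1: fails — world w0 does not see itself.
F2: fails — world u does not see itself.
F3: satisfies the condition.
F4: fails — world s does not see itself.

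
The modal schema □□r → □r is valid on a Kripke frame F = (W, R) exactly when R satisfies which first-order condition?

density

This schema is the C4 axiom.
Its frame correspondent is density — ∀x ∀y (Rxy → ∃z (Rxz ∧ Rzy)).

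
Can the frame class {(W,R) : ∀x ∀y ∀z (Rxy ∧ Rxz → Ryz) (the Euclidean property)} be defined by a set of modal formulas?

Definable; ◇r → □◇r defines it

This is a Sahlqvist condition; the 5 axiom ◇r → □◇r defines it.
Suppose ◇r→□◇r is valid. Take Rxy, Rxz and set V(r)={y}. Then ◇r at x, so □◇r at x, so ◇r at z, so some w with Rzw has r; w=y, i.e. Rzy. By symmetry of the argument, Ryz.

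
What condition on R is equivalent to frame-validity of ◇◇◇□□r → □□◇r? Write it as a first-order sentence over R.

This is a Sahlqvist (Geach-type) schema ◇^3□^2r → □^2◇^1r.
First-order correspondent: ∀x ∀y ∀z ((xR³y ∧ xR²z) → ∃w (yR²w ∧ zRw)).

∀x ∀y ∀z ((xR³y ∧ xR²z) → ∃w (yR²w ∧ zRw))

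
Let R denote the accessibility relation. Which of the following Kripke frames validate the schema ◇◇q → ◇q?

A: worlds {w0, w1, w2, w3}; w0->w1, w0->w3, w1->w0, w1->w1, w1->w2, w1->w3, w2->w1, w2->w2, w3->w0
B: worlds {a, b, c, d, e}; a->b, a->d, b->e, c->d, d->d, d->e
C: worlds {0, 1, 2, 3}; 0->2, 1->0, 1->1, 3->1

none

This is the axiom for transitivity; its first-order frame correspondent is ∀x ∀y ∀z (Rxy ∧ Ryz → Rxz).
A: fails — Rw3w0 and Rw0w1 but not Rw3w1.
B: fails — Rcd and Rde but not Rce.
C: fails — R10 and R02 but not R12.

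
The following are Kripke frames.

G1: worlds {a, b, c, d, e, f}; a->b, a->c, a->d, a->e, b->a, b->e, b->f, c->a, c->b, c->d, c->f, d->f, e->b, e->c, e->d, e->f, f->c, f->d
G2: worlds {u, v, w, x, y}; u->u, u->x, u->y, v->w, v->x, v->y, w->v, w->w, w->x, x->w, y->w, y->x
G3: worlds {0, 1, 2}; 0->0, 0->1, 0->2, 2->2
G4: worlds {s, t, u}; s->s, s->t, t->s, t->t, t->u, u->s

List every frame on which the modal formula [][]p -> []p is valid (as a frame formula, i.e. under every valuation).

Frame correspondent (Sahlqvist): forall x forall y (Rxy -> exists z (Rxz & Rzy)) — i.e. density.
G1: fails — Rfc but no z with Rfz and Rzc.
G2: fails — Rvy but no z with Rvz and Rzy.
G3: ✓.
G4: ✓.

G3, G4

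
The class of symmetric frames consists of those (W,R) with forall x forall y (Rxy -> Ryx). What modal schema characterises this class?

s → □◇s

A defining formula is s → □◇s (the B axiom).
Suppose s→□◇s is valid. Take Rxy and set V(s)={x}. Then s at x, so □◇s at x, so ◇s at y, so some z with Ryz has s; z=x, i.e. Ryx.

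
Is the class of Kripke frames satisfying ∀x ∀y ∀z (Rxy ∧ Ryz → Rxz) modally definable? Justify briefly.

This is a Sahlqvist condition; the 4 axiom □q → □□q defines it.
Suppose □q→□□q is valid. Take Rxy, Ryz and set V(q)={w : Rxw}. Then □q at x, so □□q at x, so □q at y, so q at z, i.e. Rxz.

Definable; □q → □□q defines it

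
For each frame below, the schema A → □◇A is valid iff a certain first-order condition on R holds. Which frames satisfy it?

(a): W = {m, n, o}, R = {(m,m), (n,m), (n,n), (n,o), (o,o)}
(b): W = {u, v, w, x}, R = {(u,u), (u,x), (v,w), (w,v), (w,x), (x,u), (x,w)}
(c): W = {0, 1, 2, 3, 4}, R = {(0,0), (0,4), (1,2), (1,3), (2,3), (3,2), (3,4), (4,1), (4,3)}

(b)

Frame correspondent (Sahlqvist): ∀x ∀y (Rxy → Ryx) — i.e. symmetry.
(a): fails — Rno but not Ron.
(b): condition met.
(c): fails — R12 but not R21.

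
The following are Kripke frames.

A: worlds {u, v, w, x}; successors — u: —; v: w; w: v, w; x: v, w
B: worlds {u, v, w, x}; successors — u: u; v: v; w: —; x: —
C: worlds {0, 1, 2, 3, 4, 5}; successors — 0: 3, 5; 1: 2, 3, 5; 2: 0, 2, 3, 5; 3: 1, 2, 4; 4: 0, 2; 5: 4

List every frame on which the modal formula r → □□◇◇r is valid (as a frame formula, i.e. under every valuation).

This is the axiom for a generalized confluence (Geach) condition; its first-order frame correspondent is ∀x ∀z (xR²z → ∃w (x = w ∧ zR²w)).
A: fails — xR²v but no t with x=t and vR²t.
B: condition met.
C: fails — 1R²3 but no w with 1=w and 3R²w.
Valid on: B.

B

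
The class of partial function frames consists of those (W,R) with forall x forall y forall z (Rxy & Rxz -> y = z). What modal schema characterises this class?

A defining formula is ◇q → □q (the CD axiom).
Suppose ◇q→□q is valid. Take Rxy, Rxz and set V(q)={y}. Then ◇q at x, so □q at x, so q at z, i.e. z=y.

◇q → □q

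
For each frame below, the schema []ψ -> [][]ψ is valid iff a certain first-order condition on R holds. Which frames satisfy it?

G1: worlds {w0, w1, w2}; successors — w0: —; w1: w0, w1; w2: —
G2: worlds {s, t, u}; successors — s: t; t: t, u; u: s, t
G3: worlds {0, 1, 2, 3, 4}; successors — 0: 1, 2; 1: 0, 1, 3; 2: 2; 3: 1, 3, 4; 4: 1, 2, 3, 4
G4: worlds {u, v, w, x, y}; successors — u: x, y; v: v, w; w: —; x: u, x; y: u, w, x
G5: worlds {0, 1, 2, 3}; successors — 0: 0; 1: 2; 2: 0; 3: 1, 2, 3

G1

This is the axiom for transitivity; its first-order frame correspondent is forall x forall y forall z (Rxy & Ryz -> Rxz).
G1: satisfies the condition.
G2: fails — Rut and Rtu but not Ruu.
G3: fails — R10 and R02 but not R12.
G4: fails — Rxu and Ruy but not Rxy.
G5: fails — R32 and R20 but not R30.
Valid on: G1.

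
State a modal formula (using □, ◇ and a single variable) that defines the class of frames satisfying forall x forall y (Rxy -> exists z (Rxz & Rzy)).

□□s → □s

A defining formula is □□s → □s (the C4 axiom).
Suppose □□s→□s is valid. Take Rxy and set V(s)={w : xR²w}. Then □□s at x, so □s at x, so s at y, i.e. ∃z(Rxz∧Rzy).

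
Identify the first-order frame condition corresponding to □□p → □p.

Suppose □□p→□p is valid. Take Rxy and set V(p)={w : xR²w}. Then □□p at x, so □p at x, so p at y, i.e. ∃z(Rxz∧Rzy).
The converse is a direct semantic check.
So the correspondent is density.

density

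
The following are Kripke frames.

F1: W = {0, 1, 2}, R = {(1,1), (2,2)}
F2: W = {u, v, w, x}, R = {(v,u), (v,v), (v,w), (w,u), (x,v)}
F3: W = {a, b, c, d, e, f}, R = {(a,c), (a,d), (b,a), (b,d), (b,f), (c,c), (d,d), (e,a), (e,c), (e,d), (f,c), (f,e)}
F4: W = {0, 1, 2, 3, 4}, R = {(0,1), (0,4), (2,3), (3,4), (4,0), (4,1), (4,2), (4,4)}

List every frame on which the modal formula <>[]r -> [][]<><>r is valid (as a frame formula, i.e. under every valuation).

F1

This is the axiom for a generalized confluence (Geach) condition; its first-order frame correspondent is forall x forall y forall z ((xRy & x R^2 z) -> exists w (yRw & z R^2 w)).
F1: ✓.
F2: fails — vRu, vR²u but no t with uRt and uR²t.
F3: fails — aRc, aR²d but no w with cRw and dR²w.
F4: fails — 0R1, 0R²0 but no w with 1Rw and 0R²w.
Valid on: F1.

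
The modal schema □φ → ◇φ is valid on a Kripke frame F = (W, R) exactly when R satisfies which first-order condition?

seriality

This schema is the D axiom.
Its frame correspondent is seriality — ∀x ∃y Rxy.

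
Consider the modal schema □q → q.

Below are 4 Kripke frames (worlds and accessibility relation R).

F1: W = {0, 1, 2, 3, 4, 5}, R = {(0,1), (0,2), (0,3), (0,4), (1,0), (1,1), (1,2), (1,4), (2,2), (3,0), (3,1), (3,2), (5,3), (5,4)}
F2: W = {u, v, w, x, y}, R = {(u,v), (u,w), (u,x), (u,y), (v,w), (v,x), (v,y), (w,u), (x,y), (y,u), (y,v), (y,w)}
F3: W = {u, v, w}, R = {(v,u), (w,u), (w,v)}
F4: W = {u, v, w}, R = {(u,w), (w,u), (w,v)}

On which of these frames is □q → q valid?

The schema corresponds to reflexivity: ∀x Rxx.
F1: fails — world 0 does not see itself.
F2: fails — world u does not see itself.
F3: fails — world u does not see itself.
F4: fails — world u does not see itself.

none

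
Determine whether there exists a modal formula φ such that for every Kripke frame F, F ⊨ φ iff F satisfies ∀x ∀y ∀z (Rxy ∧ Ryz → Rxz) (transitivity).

Definable; □q → □□q defines it

This is a Sahlqvist condition; the 4 axiom □q → □□q defines it.
Suppose □q→□□q is valid. Take Rxy, Ryz and set V(q)={w : Rxw}. Then □q at x, so □□q at x, so □q at y, so q at z, i.e. Rxz.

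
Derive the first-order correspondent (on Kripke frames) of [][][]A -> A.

forall x exists w (x R^3 w & x = w)

This is a Sahlqvist (Geach-type) schema ◇^0□^3A → □^0◇^0A.
First-order correspondent: forall x exists w (x R^3 w & x = w).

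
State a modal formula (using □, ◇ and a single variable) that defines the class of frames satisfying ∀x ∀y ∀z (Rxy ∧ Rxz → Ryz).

A defining formula is ◇r → □◇r (the 5 axiom).
Suppose ◇r→□◇r is valid. Take Rxy, Rxz and set V(r)={y}. Then ◇r at x, so □◇r at x, so ◇r at z, so some w with Rzw has r; w=y, i.e. Rzy. By symmetry of the argument, Ryz.

◇r → □◇r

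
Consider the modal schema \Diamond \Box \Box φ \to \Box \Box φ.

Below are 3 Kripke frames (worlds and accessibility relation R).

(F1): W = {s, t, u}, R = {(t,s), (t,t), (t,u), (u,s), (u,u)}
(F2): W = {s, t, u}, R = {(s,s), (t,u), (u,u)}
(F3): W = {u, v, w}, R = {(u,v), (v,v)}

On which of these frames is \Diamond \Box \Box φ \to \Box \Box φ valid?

(F2), (F3)

The schema corresponds to a generalized confluence (Geach) condition: \forall x \forall y \forall z ((xRy \wedge x R^2 z) \to \exists w (y R^2 w \wedge z = w)).
(F1): fails — tRs, tR²s but no w with sR²w and s=w.
(F2): ✓.
(F3): ✓.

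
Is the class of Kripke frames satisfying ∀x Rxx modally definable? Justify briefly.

Yes, by □p → p

The condition is reflexivity. A defining modal formula is □p → p.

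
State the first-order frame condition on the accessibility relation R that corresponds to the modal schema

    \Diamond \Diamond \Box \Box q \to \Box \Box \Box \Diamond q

\forall x \forall y \forall z ((x R^2 y \wedge x R^3 z) \to \exists w (y R^2 w \wedge zRw))

This is a Sahlqvist (Geach-type) schema ◇^2□^2q → □^3◇^1q.
Minimal-valuation argument: fix x; take any y with xR^2y and any z with xR^3z. Set V(q) to the set of worlds R-reachable from y in exactly 2 steps. Then □^2q holds at y, so the antecedent holds at x; validity forces ◇^1q at z, giving a w with zR^1w and yR^2w.
First-order correspondent: \forall x \forall y \forall z ((x R^2 y \wedge x R^3 z) \to \exists w (y R^2 w \wedge zRw)).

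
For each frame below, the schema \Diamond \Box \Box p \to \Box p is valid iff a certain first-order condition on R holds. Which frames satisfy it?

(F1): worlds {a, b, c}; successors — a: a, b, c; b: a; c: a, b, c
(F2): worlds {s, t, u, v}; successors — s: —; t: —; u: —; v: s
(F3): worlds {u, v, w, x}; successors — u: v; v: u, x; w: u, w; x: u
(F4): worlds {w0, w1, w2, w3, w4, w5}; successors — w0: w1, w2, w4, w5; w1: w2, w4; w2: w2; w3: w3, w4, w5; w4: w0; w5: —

The schema corresponds to a generalized confluence (Geach) condition: \forall x \forall y \forall z ((xRy \wedge xRz) \to \exists w (y R^2 w \wedge z = w)).
(F1): condition met.
(F2): fails — vRs, vRs but no w with sR²w and s=w.
(F3): fails — vRx, vRu but no t with xR²t and u=t.
(F4): fails — w0Rw1, w0Rw1 but no w with w1R²w and w1=w.

(F1)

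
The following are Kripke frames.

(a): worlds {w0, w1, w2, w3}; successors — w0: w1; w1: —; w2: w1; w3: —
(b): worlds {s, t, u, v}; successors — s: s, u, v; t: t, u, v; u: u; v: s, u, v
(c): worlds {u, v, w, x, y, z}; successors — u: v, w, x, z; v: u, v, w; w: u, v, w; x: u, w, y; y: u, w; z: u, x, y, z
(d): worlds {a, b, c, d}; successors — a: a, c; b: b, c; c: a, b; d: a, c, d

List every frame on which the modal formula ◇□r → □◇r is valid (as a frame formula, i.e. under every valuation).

(b), (c), (d)

Frame correspondent (Sahlqvist): ∀x ∀y ∀z (Rxy ∧ Rxz → ∃w (Ryw ∧ Rzw)) — i.e. convergence.
(a): fails — Rw0w1 and Rw0w1 but w1 and w1 have no common successor.
(b): holds.
(c): holds.
(d): holds.
Valid on: (b), (c), (d).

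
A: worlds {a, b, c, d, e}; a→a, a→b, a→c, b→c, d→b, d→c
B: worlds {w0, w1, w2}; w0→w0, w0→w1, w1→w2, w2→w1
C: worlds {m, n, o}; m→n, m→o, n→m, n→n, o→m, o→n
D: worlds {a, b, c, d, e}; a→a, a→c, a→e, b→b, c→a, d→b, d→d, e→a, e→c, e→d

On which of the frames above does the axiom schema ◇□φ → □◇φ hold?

The schema corresponds to convergence: ∀x ∀y ∀z (Rxy ∧ Rxz → ∃w (Ryw ∧ Rzw)).
A: fails — Rab and Rac but b and c have no common successor.
B: fails — Rw0w1 and Rw0w0 but w1 and w0 have no common successor.
C: holds.
D: fails — Rea and Red but a and d have no common successor.
Valid on: C.

C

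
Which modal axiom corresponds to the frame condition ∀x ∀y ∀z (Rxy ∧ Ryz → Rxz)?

□r → □□r

A defining formula is □r → □□r (the 4 axiom).
Suppose □r→□□r is valid. Take Rxy, Ryz and set V(r)={w : Rxw}. Then □r at x, so □□r at x, so □r at y, so r at z, i.e. Rxz.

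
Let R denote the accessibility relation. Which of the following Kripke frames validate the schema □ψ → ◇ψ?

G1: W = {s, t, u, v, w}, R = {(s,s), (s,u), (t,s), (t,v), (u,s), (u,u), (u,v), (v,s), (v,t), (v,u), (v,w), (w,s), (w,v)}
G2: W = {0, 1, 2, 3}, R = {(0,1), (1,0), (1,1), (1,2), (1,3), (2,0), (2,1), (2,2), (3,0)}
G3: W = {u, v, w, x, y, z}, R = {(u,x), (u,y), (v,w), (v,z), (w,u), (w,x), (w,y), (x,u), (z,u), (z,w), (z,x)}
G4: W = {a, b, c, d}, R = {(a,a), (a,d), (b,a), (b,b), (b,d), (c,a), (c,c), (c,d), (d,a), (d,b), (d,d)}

This is the axiom for seriality; its first-order frame correspondent is ∀x ∃y Rxy.
G1: satisfies the condition.
G2: satisfies the condition.
G3: fails — world y has no successor.
G4: satisfies the condition.

G1, G2, G4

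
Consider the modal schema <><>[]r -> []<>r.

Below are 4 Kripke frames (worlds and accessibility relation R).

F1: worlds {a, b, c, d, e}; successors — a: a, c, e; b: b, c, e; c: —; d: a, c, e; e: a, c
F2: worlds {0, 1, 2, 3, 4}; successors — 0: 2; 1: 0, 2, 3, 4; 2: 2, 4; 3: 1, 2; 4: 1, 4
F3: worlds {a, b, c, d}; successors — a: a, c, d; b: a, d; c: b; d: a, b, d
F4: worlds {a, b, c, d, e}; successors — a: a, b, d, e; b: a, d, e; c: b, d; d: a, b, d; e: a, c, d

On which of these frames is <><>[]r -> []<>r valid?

The schema corresponds to a generalized confluence (Geach) condition: forall x forall y forall z ((x R^2 y & xRz) -> exists w (yRw & zRw)).
F1: fails — aR²a, aRc but no w with aRw and cRw.
F2: fails — 1R²4, 1R0 but no w with 4Rw and 0Rw.
F3: fails — aR²a, aRc but no w with aRw and cRw.
F4: holds.
Valid on: F4.

F4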